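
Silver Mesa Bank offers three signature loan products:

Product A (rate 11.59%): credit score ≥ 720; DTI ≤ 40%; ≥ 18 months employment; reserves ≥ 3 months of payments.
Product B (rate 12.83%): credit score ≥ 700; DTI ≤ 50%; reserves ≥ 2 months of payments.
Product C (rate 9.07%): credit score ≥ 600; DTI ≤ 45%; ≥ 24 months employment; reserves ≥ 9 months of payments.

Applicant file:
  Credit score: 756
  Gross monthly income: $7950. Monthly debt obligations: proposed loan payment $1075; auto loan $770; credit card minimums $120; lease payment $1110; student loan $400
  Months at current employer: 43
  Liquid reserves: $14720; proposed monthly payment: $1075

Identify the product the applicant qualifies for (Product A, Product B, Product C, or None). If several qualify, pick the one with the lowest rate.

Product C

Total debts = (1,075 + 770 + 120 + 1,110 + 400) = 3,475; DTI = 3,475/7,950 = 43.7%.
Reserves = 14,720/1,075 = 13.7 months.
Product A: score 756 ≥ 720; DTI 43.7% > 40%; employment 43 ≥ 18 mo; reserves 13.7 ≥ 3 mo → does not qualify.
Product B: score 756 ≥ 700; DTI 43.7% ≤ 50%; reserves 13.7 ≥ 2 mo → qualifies.
Product C: score 756 ≥ 600; DTI 43.7% ≤ 45%; employment 43 ≥ 24 mo; reserves 13.7 ≥ 9 mo → qualifies.
Qualifying: Product B, Product C. Lowest rate is 9.07% → Product C.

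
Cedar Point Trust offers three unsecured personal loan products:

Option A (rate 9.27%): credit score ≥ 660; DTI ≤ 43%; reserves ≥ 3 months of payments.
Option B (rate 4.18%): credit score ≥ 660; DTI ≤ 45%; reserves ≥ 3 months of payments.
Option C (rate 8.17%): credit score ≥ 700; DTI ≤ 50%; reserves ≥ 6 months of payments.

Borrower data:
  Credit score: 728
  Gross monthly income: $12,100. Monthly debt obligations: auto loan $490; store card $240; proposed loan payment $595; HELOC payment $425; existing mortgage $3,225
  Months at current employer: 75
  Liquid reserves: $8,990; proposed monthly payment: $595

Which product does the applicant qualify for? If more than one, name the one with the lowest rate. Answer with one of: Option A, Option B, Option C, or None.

Total debts = (490 + 240 + 595 + 425 + 3,225) = 4,975; DTI = 4,975/12,100 = 41.1%.
Reserves = 8,990/595 = 15.1 months.
Option A: score 728 ≥ 660; DTI 41.1% ≤ 43%; reserves 15.1 ≥ 3 mo → qualifies.
Option B: score 728 ≥ 660; DTI 41.1% ≤ 45%; reserves 15.1 ≥ 3 mo → qualifies.
Option C: score 728 ≥ 700; DTI 41.1% ≤ 50%; reserves 15.1 ≥ 6 mo → qualifies.
Qualifying: Option A, Option B, Option C. Lowest rate is 4.18% → Option B.

Option B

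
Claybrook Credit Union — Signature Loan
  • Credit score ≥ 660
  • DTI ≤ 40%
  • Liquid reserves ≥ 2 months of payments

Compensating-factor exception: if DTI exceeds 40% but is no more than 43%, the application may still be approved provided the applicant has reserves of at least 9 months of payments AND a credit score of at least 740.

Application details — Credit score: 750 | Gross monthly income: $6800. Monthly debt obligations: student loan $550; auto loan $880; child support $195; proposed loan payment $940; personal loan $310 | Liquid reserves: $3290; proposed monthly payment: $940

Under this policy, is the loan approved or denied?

Denied

Credit score 750 ≥ 660 (meets base)
Total debts = (550 + 880 + 195 + 940 + 310) = 2,875. DTI = 2,875/6,800 = 42.3% > 40% — standard DTI limit exceeded.
Reserves = 3,290/940 = 3.5 months ≥ 2
DTI 42.3% is within the 40%–43% exception band; checking compensating factors.
Reserves 3.5 < 9 months; credit score 750 ≥ 740.
Override conditions not both satisfied; exception does not apply.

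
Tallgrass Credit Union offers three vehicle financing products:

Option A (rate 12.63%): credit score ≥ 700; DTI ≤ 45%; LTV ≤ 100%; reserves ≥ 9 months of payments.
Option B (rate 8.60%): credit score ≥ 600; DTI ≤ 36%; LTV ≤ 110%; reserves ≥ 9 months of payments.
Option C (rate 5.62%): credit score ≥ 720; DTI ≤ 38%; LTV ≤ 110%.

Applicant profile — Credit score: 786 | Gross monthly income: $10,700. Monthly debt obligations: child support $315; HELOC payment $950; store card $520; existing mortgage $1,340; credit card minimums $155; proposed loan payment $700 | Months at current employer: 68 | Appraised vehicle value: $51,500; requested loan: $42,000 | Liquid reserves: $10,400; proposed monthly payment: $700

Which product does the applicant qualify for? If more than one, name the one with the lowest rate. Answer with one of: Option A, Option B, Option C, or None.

Option C

Total debts = (315 + 950 + 520 + 1,340 + 155 + 700) = 3,980; DTI = 3,980/10,700 = 37.2%.
LTV = 42,000/51,500 = 81.6%.
Reserves = 10,400/700 = 14.9 months.
Option A: score 786 ≥ 700; DTI 37.2% ≤ 45%; LTV 81.6% ≤ 100%; reserves 14.9 ≥ 9 mo → qualifies.
Option B: score 786 ≥ 600; DTI 37.2% > 36%; LTV 81.6% ≤ 110%; reserves 14.9 ≥ 9 mo → does not qualify.
Option C: score 786 ≥ 720; DTI 37.2% ≤ 38%; LTV 81.6% ≤ 110% → qualifies.
Qualifying: Option A, Option C. Lowest rate is 5.62% → Option C.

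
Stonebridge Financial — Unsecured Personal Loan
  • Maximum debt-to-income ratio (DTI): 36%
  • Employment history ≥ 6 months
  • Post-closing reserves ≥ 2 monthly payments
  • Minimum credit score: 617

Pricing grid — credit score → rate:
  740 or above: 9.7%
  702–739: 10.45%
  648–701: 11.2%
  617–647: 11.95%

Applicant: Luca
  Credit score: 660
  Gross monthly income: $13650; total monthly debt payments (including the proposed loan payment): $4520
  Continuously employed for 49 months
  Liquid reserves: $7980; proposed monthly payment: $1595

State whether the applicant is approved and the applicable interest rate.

Approved at 11.2%

Credit score 660 ≥ 617 (meets minimum)
Employment 49 ≥ 6 months
Reserves: 7,980 ÷ 1,595 = 5.0 months (meets 2-month minimum)
DTI: 4,520 ÷ 13,650 = 33.1%, within the 36% cap
All requirements met. Score 660 falls in the 648–701 tier → 11.2%.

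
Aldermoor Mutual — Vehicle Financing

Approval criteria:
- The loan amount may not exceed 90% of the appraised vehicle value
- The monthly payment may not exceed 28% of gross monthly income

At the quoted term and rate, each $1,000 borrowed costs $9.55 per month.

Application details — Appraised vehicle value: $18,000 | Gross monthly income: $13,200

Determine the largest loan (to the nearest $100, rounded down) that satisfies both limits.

Payment cap: 28% × $13,200 = $3,696/month.
At $9.55 per $1,000, that supports 3,696/9.55 × 1,000 ≈ $387,015 → $387,000.
LTV cap: 90% × $18,000 = $16,200 → $16,200.
Binding constraint: loan-to-value.

$16,200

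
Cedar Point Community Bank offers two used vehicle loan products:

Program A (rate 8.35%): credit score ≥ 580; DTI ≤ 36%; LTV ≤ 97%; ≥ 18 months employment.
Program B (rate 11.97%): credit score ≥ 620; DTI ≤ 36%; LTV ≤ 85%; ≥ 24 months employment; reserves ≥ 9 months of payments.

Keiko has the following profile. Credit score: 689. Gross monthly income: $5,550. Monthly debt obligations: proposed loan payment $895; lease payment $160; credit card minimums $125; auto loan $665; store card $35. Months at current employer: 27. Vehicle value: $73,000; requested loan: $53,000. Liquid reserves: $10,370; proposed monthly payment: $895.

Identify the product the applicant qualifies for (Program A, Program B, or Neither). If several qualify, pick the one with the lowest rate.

Program A

Total debts = (895 + 160 + 125 + 665 + 35) = 1,880; DTI = 1,880/5,550 = 33.9%.
LTV = 53,000/73,000 = 72.6%.
Reserves = 10,370/895 = 11.6 months.
Program A: score 689 ≥ 580; DTI 33.9% ≤ 36%; LTV 72.6% ≤ 97%; employment 27 ≥ 18 mo → qualifies.
Program B: score 689 ≥ 620; DTI 33.9% ≤ 36%; LTV 72.6% ≤ 85%; employment 27 ≥ 24 mo; reserves 11.6 ≥ 9 mo → qualifies.
Qualifying: Program A, Program B. Lowest rate is 8.35% → Program A.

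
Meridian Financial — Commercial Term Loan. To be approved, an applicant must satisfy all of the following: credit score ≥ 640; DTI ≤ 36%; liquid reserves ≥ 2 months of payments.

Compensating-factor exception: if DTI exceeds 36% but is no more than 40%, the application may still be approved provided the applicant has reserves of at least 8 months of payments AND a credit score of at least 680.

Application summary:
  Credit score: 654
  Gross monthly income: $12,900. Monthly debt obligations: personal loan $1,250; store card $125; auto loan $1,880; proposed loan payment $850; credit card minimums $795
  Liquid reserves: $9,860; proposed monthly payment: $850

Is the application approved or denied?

Denied

Credit score 654 ≥ 640 (meets base)
Total debts = (1,250 + 125 + 1,880 + 850 + 795) = 4,900. DTI = 4,900/12,900 = 38% > 36% — standard DTI limit exceeded.
Reserves = 9,860/850 = 11.6 months ≥ 2
38% falls in the override range (36%–40%), so the compensating-factor test applies.
Reserves 11.6 ≥ 8 months; credit score 654 < 680.
Compensating-factor requirement not fully met.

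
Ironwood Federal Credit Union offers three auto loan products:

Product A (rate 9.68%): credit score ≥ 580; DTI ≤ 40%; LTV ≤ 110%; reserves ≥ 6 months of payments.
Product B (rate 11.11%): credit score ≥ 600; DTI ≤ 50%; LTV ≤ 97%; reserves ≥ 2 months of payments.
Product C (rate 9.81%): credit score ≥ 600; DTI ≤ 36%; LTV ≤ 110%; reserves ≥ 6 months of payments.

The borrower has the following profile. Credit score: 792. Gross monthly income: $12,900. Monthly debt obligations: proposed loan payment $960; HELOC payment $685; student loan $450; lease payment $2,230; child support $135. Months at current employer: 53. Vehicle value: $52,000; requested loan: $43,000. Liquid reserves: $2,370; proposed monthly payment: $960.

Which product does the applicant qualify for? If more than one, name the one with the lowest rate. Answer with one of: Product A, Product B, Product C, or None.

Product B

Total debts = (960 + 685 + 450 + 2,230 + 135) = 4,460; DTI = 4,460/12,900 = 34.6%.
LTV = 43,000/52,000 = 82.7%.
Reserves = 2,370/960 = 2.5 months.
Product A: score 792 ≥ 580; DTI 34.6% ≤ 40%; LTV 82.7% ≤ 110%; reserves 2.5 < 6 mo → does not qualify.
Product B: score 792 ≥ 600; DTI 34.6% ≤ 50%; LTV 82.7% ≤ 97%; reserves 2.5 ≥ 2 mo → qualifies.
Product C: score 792 ≥ 600; DTI 34.6% ≤ 36%; LTV 82.7% ≤ 110%; reserves 2.5 < 6 mo → does not qualify.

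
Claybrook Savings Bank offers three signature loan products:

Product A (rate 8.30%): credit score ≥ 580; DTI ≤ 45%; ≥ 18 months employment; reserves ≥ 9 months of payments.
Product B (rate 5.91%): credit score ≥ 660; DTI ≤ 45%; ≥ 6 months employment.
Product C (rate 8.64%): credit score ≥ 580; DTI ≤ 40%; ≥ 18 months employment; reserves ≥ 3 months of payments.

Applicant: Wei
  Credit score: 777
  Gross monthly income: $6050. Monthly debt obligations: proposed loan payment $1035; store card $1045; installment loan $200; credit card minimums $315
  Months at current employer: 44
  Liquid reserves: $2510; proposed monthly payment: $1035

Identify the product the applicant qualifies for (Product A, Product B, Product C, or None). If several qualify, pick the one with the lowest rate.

Total debts = (1,035 + 1,045 + 200 + 315) = 2,595; DTI = 2,595/6,050 = 42.9%.
Reserves = 2,510/1,035 = 2.4 months.
Product A: score 777 ≥ 580; DTI 42.9% ≤ 45%; employment 44 ≥ 18 mo; reserves 2.4 < 9 mo → does not qualify.
Product B: score 777 ≥ 660; DTI 42.9% ≤ 45%; employment 44 ≥ 6 mo → qualifies.
Product C: score 777 ≥ 580; DTI 42.9% > 40%; employment 44 ≥ 18 mo; reserves 2.4 < 3 mo → does not qualify.

Product B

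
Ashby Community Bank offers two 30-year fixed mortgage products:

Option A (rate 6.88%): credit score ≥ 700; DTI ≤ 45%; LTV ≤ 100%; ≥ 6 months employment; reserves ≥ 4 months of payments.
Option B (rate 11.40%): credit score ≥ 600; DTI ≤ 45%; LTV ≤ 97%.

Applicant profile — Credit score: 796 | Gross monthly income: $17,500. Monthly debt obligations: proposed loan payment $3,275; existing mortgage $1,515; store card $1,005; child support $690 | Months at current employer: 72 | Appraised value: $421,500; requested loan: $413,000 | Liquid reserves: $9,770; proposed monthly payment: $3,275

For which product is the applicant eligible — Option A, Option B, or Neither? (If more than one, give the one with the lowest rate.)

Total debts = (3,275 + 1,515 + 1,005 + 690) = 6,485; DTI = 6,485/17,500 = 37.1%.
LTV = 413,000/421,500 = 98%.
Reserves = 9,770/3,275 = 3.0 months.
Option A: score 796 ≥ 700; DTI 37.1% ≤ 45%; LTV 98% ≤ 100%; employment 72 ≥ 6 mo; reserves 3.0 < 4 mo → does not qualify.
Option B: score 796 ≥ 600; DTI 37.1% ≤ 45%; LTV 98% > 97% → does not qualify.

Neither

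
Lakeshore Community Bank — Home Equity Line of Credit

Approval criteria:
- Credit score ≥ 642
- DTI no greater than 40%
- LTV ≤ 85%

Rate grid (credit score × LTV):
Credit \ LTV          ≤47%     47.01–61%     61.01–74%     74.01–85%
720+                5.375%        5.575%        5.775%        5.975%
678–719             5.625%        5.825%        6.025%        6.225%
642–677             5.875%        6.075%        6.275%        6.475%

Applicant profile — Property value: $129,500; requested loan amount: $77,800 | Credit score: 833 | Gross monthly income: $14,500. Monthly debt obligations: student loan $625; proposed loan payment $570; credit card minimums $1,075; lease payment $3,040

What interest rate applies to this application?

5.575%

Credit score 833 ≥ 642; Total monthly debts = (625 + 570 + 1,075 + 3,040) = 5,310. Debt-to-income = 5,310/14,500 = 36.6% — meets 40% limit
Loan-to-value = 77,800/129,500 = 60.1% — pass (85% max)
Credit 833 → row 720+; LTV 60.1% → column 47.01–61%. Grid cell → 5.575%.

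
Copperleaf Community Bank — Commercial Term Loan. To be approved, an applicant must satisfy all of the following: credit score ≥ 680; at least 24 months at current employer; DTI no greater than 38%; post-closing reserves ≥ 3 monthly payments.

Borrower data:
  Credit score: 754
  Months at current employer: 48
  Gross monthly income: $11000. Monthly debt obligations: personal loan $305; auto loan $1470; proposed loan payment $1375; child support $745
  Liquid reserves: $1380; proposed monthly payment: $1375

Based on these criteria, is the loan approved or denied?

Credit score 754 ≥ 680 (meets)
Employment 48 ≥ 24 months
Total monthly debts = (305 + 1,470 + 1,375 + 745) = 3,895. DTI: 3,895 ÷ 11,000 = 35.4%, within the 38% cap
Reserves: 1,380 ÷ 1,375 = 1.0 months (below 3-month minimum)
Fails on reserves.

Denied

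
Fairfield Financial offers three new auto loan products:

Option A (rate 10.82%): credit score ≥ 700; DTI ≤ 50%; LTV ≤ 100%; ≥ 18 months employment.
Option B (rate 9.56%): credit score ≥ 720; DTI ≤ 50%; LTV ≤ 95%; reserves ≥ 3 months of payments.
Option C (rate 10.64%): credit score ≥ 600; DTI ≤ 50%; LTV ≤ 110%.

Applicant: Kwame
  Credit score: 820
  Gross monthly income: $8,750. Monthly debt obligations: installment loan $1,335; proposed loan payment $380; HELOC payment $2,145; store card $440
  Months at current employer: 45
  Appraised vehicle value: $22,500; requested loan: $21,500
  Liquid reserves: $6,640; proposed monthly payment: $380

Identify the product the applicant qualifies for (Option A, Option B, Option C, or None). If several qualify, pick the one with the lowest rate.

Option C

Total debts = (1,335 + 380 + 2,145 + 440) = 4,300; DTI = 4,300/8,750 = 49.1%.
LTV = 21,500/22,500 = 95.6%.
Reserves = 6,640/380 = 17.5 months.
Option A: score 820 ≥ 700; DTI 49.1% ≤ 50%; LTV 95.6% ≤ 100%; employment 45 ≥ 18 mo → qualifies.
Option B: score 820 ≥ 720; DTI 49.1% ≤ 50%; LTV 95.6% > 95%; reserves 17.5 ≥ 3 mo → does not qualify.
Option C: score 820 ≥ 600; DTI 49.1% ≤ 50%; LTV 95.6% ≤ 110% → qualifies.
Qualifying: Option A, Option C. Lowest rate is 10.64% → Option C.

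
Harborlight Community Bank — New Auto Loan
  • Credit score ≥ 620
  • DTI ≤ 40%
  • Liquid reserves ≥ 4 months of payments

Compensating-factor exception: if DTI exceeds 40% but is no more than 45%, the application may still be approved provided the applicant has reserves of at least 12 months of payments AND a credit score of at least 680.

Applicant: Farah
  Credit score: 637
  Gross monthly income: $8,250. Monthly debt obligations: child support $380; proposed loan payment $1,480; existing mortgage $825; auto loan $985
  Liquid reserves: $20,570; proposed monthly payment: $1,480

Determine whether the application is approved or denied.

Credit score 637 ≥ 620 (meets base)
Total debts = (380 + 1,480 + 825 + 985) = 3,670. DTI: 3,670 ÷ 8,250 = 44.5%, over the 40% base limit.
Liquid reserves cover 20,570/1,480 = 13.9 months — ≥ 4 required
44.5% falls in the override range (40%–45%), so the compensating-factor test applies.
Override check — reserves: 13.9 mo (ok); score: 637 (below 680).
Override conditions not both satisfied; exception does not apply.

Denied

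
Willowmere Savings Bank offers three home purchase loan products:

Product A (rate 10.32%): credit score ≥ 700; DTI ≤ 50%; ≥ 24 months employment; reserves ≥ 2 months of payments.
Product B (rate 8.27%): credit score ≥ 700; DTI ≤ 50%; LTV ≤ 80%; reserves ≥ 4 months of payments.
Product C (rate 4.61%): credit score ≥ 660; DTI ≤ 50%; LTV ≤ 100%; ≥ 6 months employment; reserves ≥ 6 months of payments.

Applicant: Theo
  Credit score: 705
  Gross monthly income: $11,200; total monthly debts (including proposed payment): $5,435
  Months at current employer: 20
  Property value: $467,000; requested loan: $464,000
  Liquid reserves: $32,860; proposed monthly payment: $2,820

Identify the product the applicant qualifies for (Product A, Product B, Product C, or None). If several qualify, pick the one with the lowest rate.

Product C

DTI = 5,435/11,200 = 48.5%.
LTV = 464,000/467,000 = 99.4%.
Reserves = 32,860/2,820 = 11.7 months.
Product A: score 705 ≥ 700; DTI 48.5% ≤ 50%; employment 20 < 24 mo; reserves 11.7 ≥ 2 mo → does not qualify.
Product B: score 705 ≥ 700; DTI 48.5% ≤ 50%; LTV 99.4% > 80%; reserves 11.7 ≥ 4 mo → does not qualify.
Product C: score 705 ≥ 660; DTI 48.5% ≤ 50%; LTV 99.4% ≤ 100%; employment 20 ≥ 6 mo; reserves 11.7 ≥ 6 mo → qualifies.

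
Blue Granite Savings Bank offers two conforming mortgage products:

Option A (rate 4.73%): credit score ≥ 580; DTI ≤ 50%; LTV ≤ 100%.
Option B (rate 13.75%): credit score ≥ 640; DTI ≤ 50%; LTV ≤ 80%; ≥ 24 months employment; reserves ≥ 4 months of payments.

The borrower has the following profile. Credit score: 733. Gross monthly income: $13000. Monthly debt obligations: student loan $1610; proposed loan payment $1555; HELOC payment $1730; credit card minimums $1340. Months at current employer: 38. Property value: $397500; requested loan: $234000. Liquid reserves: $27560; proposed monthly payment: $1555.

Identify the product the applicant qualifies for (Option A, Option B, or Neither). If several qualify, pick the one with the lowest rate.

Option A

Total debts = (1,610 + 1,555 + 1,730 + 1,340) = 6,235; DTI = 6,235/13,000 = 48%.
LTV = 234,000/397,500 = 58.9%.
Reserves = 27,560/1,555 = 17.7 months.
Option A: score 733 ≥ 580; DTI 48% ≤ 50%; LTV 58.9% ≤ 100% → qualifies.
Option B: score 733 ≥ 640; DTI 48% ≤ 50%; LTV 58.9% ≤ 80%; employment 38 ≥ 24 mo; reserves 17.7 ≥ 4 mo → qualifies.
Qualifying: Option A, Option B. Lowest rate is 4.73% → Option A.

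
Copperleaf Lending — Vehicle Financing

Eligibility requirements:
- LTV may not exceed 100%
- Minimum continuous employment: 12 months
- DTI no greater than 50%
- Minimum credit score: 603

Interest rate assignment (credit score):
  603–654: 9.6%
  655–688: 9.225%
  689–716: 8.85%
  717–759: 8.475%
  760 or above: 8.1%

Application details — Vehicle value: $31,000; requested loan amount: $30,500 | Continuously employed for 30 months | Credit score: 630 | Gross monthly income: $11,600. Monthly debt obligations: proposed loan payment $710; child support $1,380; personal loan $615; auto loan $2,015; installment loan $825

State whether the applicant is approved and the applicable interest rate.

Credit score 630 ≥ 603 (meets minimum)
Total monthly debts = (710 + 1,380 + 615 + 2,015 + 825) = 5,545. DTI: 5,545 ÷ 11,600 = 47.8%, within the 50% cap
Loan-to-value = 30,500/31,000 = 98.4% — pass (100% max)
Employment 30 ≥ 12 months
All requirements met. Score 630 falls in the 603–654 tier → 9.6%.

Approved at 9.6%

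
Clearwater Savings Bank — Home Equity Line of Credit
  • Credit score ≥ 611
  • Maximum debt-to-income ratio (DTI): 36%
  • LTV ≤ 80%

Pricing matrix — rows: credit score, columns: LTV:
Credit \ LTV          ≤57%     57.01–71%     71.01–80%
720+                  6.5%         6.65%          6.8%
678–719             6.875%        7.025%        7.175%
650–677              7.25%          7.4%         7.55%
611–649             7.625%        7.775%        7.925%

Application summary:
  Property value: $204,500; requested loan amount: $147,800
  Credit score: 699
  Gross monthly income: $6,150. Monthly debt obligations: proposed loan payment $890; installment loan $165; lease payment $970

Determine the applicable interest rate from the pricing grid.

7.175%

Credit score 699 ≥ 611; Total monthly debts = (890 + 165 + 970) = 2,025. Debt-to-income = 2,025/6,150 = 32.9% — meets 36% limit
LTV = 147,800/204,500 = 72.3% ≤ 80%
Row: 699 falls in 678–719. Column: 72.3% falls in 71.01–80%. Rate = 7.175%.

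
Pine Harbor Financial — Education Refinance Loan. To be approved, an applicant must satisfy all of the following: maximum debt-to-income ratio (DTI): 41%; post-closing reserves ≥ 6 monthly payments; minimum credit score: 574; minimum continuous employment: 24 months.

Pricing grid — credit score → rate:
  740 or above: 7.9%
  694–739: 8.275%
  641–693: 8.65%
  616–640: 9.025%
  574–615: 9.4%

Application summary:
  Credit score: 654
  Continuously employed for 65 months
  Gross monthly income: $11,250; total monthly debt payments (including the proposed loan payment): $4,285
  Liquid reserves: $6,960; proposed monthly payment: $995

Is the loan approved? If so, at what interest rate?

Credit score 654 ≥ 574 (meets minimum)
DTI: 4,285 ÷ 11,250 = 38.1%, within the 41% cap
Employment 65 ≥ 24 months
Reserves: 6,960 ÷ 995 = 7.0 months (meets 6-month minimum)
All requirements met. Score 654 falls in the 641–693 tier → 8.65%.

Approved at 8.65%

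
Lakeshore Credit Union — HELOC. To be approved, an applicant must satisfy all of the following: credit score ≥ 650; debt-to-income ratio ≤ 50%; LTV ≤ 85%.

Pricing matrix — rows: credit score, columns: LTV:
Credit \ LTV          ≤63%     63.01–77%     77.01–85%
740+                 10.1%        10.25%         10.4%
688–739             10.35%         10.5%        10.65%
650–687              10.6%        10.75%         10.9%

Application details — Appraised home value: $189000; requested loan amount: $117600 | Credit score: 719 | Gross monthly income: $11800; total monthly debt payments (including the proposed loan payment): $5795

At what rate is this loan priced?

10.35%

Credit score 719 ≥ 650; Debt-to-income = 5,795/11,800 = 49.1% — meets 50% limit
LTV = 117,600/189,000 = 62.2% ≤ 85%
Score 719 is in the 688–739 band; LTV 62.2% is in the ≤63% band → 10.35%.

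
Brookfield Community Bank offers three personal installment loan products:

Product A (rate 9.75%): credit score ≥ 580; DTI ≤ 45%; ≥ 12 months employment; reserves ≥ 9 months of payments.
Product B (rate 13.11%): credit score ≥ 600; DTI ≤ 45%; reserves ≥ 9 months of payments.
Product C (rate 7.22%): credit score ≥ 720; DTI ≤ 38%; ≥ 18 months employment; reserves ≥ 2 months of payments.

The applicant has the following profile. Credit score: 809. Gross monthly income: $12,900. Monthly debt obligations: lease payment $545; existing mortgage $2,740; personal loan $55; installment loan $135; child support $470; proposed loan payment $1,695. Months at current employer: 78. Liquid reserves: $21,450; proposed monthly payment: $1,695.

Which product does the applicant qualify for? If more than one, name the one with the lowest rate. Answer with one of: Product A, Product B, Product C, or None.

Total debts = (545 + 2,740 + 55 + 135 + 470 + 1,695) = 5,640; DTI = 5,640/12,900 = 43.7%.
Reserves = 21,450/1,695 = 12.7 months.
Product A: score 809 ≥ 580; DTI 43.7% ≤ 45%; employment 78 ≥ 12 mo; reserves 12.7 ≥ 9 mo → qualifies.
Product B: score 809 ≥ 600; DTI 43.7% ≤ 45%; reserves 12.7 ≥ 9 mo → qualifies.
Product C: score 809 ≥ 720; DTI 43.7% > 38%; employment 78 ≥ 18 mo; reserves 12.7 ≥ 2 mo → does not qualify.
Qualifying: Product A, Product B. Lowest rate is 9.75% → Product A.

Product A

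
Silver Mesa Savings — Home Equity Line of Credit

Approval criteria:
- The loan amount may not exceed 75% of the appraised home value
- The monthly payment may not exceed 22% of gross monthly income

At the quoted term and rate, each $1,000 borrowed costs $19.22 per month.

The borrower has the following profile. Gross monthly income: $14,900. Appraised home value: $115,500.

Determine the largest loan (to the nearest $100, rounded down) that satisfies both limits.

$86,600

Payment cap: 22% × $14,900 = $3,278/month.
At $19.22 per $1,000, that supports 3,278/19.22 × 1,000 ≈ $170,551 → $170,500.
LTV cap: 75% × $115,500 = $86,625 → $86,600.
Binding constraint: loan-to-value.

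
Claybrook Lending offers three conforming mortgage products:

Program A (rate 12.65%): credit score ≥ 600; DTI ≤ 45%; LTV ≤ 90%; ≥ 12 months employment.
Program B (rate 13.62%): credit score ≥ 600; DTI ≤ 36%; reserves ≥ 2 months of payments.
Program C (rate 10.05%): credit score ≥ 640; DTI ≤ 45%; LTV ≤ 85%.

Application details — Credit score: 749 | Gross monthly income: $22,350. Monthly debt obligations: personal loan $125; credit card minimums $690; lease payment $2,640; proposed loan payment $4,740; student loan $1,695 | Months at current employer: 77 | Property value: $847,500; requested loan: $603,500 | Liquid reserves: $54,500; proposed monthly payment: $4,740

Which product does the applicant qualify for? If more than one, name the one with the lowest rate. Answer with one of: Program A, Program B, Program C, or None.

Total debts = (125 + 690 + 2,640 + 4,740 + 1,695) = 9,890; DTI = 9,890/22,350 = 44.3%.
LTV = 603,500/847,500 = 71.2%.
Reserves = 54,500/4,740 = 11.5 months.
Program A: score 749 ≥ 600; DTI 44.3% ≤ 45%; LTV 71.2% ≤ 90%; employment 77 ≥ 12 mo → qualifies.
Program B: score 749 ≥ 600; DTI 44.3% > 36%; reserves 11.5 ≥ 2 mo → does not qualify.
Program C: score 749 ≥ 640; DTI 44.3% ≤ 45%; LTV 71.2% ≤ 85% → qualifies.
Qualifying: Program A, Program C. Lowest rate is 10.05% → Program C.

Program C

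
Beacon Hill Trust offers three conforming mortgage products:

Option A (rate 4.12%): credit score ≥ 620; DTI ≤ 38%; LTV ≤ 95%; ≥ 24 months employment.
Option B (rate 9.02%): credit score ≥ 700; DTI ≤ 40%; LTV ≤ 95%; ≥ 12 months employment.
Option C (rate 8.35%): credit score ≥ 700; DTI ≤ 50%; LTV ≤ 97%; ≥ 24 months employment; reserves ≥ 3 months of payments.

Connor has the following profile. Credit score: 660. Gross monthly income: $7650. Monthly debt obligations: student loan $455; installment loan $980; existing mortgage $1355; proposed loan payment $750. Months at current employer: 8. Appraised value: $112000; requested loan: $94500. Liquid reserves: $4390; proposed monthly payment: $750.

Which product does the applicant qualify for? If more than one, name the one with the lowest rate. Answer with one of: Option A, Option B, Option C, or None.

None

Total debts = (455 + 980 + 1,355 + 750) = 3,540; DTI = 3,540/7,650 = 46.3%.
LTV = 94,500/112,000 = 84.4%.
Reserves = 4,390/750 = 5.9 months.
Option A: score 660 ≥ 620; DTI 46.3% > 38%; LTV 84.4% ≤ 95%; employment 8 < 24 mo → does not qualify.
Option B: score 660 < 700; DTI 46.3% > 40%; LTV 84.4% ≤ 95%; employment 8 < 12 mo → does not qualify.
Option C: score 660 < 700; DTI 46.3% ≤ 50%; LTV 84.4% ≤ 97%; employment 8 < 24 mo; reserves 5.9 ≥ 3 mo → does not qualify.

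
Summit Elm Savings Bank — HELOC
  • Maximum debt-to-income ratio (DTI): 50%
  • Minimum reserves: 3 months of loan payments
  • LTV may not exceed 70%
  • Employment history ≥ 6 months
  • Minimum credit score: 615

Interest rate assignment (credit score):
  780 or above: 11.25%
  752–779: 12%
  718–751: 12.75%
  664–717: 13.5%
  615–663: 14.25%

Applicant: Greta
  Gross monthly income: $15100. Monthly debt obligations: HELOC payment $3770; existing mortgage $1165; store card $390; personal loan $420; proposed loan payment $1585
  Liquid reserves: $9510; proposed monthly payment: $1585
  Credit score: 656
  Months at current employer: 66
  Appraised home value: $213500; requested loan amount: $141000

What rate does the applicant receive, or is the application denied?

Approved at 14.25%

Credit score 656 ≥ 615 (meets minimum)
Reserves: 9,510 ÷ 1,585 = 6.0 months (meets 3-month minimum)
LTV: 141,000 ÷ 213,500 = 66%, within 70% cap
Employment 66 ≥ 6 months
Total monthly debts = (3,770 + 1,165 + 390 + 420 + 1,585) = 7,330. DTI = 7,330/15,100 = 48.5% ≤ 50%
All requirements met. Score 656 falls in the 615–663 tier → 14.25%.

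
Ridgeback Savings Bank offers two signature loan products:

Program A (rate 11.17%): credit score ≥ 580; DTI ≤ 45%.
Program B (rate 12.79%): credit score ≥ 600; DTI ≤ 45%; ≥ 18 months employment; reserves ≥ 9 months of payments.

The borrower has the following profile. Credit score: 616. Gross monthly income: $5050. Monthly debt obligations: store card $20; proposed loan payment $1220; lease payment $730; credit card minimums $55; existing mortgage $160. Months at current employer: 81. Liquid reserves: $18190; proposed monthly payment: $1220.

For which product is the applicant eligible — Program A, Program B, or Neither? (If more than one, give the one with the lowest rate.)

Program A

Total debts = (20 + 1,220 + 730 + 55 + 160) = 2,185; DTI = 2,185/5,050 = 43.3%.
Reserves = 18,190/1,220 = 14.9 months.
Program A: score 616 ≥ 580; DTI 43.3% ≤ 45% → qualifies.
Program B: score 616 ≥ 600; DTI 43.3% ≤ 45%; employment 81 ≥ 18 mo; reserves 14.9 ≥ 9 mo → qualifies.
Qualifying: Program A, Program B. Lowest rate is 11.17% → Program A.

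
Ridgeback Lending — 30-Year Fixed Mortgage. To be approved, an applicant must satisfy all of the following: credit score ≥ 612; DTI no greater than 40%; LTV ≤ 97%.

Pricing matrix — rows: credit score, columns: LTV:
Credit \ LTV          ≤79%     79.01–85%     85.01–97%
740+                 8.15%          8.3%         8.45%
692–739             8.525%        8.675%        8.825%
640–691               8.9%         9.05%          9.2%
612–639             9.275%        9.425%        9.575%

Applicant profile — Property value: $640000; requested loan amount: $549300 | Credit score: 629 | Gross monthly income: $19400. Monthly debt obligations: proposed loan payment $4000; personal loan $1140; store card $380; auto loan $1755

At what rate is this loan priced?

Credit score 629 ≥ 612; Total monthly debts = (4,000 + 1,140 + 380 + 1,755) = 7,275. DTI = 7,275/19,400 = 37.5% ≤ 40%
LTV = 549,300/640,000 = 85.8% ≤ 97%
Score 629 is in the 612–639 band; LTV 85.8% is in the 85.01–97% band → 9.575%.

9.575%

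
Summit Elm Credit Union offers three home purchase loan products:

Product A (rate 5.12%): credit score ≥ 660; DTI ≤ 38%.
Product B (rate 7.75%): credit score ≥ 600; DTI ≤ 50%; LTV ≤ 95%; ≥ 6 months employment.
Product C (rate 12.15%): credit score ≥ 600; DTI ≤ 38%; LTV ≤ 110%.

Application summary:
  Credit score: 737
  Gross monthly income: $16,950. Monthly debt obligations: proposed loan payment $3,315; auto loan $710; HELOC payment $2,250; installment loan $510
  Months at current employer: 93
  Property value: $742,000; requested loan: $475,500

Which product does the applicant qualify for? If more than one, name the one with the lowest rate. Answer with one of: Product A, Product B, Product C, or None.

Product B

Total debts = (3,315 + 710 + 2,250 + 510) = 6,785; DTI = 6,785/16,950 = 40%.
LTV = 475,500/742,000 = 64.1%.
Product A: score 737 ≥ 660; DTI 40% > 38% → does not qualify.
Product B: score 737 ≥ 600; DTI 40% ≤ 50%; LTV 64.1% ≤ 95%; employment 93 ≥ 6 mo → qualifies.
Product C: score 737 ≥ 600; DTI 40% > 38%; LTV 64.1% ≤ 110% → does not qualify.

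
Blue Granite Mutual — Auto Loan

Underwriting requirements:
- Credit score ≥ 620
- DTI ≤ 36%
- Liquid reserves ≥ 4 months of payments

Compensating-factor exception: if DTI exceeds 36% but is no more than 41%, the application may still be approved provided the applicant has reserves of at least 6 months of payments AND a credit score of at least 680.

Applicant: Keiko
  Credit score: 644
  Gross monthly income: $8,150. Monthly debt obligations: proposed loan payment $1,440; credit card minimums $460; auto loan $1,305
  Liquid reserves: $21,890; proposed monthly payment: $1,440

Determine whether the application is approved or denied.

Credit score 644 ≥ 620 (meets base)
Total debts = (1,440 + 460 + 1,305) = 3,205. DTI: 3,205 ÷ 8,150 = 39.3%, over the 36% base limit.
Liquid reserves cover 21,890/1,440 = 15.2 months — ≥ 4 required
DTI 39.3% is within the 36%–41% exception band; checking compensating factors.
Reserves 15.2 ≥ 6 months; credit score 644 < 680.
Override conditions not both satisfied; exception does not apply.

Denied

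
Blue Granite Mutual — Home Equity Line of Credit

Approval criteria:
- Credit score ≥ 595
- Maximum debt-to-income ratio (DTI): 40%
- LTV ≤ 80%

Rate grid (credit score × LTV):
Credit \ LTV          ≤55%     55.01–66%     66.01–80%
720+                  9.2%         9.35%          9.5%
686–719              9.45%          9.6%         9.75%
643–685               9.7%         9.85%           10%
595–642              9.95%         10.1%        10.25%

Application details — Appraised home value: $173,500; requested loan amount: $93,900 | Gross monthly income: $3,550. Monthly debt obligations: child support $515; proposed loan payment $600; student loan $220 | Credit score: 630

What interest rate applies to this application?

Credit score 630 ≥ 595; Total monthly debts = (515 + 600 + 220) = 1,335. DTI = 1,335/3,550 = 37.6% ≤ 40%
Loan-to-value = 93,900/173,500 = 54.1% — pass (80% max)
Credit 630 → row 595–642; LTV 54.1% → column ≤55%. Grid cell → 9.95%.

9.95%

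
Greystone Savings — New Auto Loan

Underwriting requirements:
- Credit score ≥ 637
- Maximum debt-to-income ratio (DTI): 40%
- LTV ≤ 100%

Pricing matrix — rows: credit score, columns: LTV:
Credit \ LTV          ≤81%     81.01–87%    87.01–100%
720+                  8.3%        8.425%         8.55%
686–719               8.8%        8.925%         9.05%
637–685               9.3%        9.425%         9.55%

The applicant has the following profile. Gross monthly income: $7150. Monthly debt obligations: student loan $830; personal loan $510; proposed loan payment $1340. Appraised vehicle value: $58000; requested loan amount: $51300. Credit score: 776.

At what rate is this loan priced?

8.55%

Credit score 776 ≥ 637; Total monthly debts = (830 + 510 + 1,340) = 2,680. Debt-to-income = 2,680/7,150 = 37.5% — meets 40% limit
LTV = 51,300/58,000 = 88.4% ≤ 100%
Row: 776 falls in 720+. Column: 88.4% falls in 87.01–100%. Rate = 8.55%.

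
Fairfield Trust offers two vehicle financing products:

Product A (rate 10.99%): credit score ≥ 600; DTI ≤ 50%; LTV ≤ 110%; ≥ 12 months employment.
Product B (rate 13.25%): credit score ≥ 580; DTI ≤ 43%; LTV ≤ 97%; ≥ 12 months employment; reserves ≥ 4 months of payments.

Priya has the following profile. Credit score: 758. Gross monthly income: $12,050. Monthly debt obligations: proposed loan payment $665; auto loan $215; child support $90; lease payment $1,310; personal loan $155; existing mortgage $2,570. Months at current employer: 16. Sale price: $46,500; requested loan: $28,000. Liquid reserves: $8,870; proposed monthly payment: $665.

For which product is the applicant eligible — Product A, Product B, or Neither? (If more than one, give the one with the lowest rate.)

Product A

Total debts = (665 + 215 + 90 + 1,310 + 155 + 2,570) = 5,005; DTI = 5,005/12,050 = 41.5%.
LTV = 28,000/46,500 = 60.2%.
Reserves = 8,870/665 = 13.3 months.
Product A: score 758 ≥ 600; DTI 41.5% ≤ 50%; LTV 60.2% ≤ 110%; employment 16 ≥ 12 mo → qualifies.
Product B: score 758 ≥ 580; DTI 41.5% ≤ 43%; LTV 60.2% ≤ 97%; employment 16 ≥ 12 mo; reserves 13.3 ≥ 4 mo → qualifies.
Qualifying: Product A, Product B. Lowest rate is 10.99% → Product A.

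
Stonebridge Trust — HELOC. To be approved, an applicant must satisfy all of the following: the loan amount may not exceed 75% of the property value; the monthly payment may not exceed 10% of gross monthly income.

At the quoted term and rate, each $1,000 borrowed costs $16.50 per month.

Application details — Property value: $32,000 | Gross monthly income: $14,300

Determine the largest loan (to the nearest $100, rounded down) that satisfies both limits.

Payment cap: 10% × $14,300 = $1,430/month.
At $16.50 per $1,000, that supports 1,430/16.50 × 1,000 ≈ $86,666 → $86,600.
LTV cap: 75% × $32,000 = $24,000 → $24,000.
Binding constraint: loan-to-value.

$24,000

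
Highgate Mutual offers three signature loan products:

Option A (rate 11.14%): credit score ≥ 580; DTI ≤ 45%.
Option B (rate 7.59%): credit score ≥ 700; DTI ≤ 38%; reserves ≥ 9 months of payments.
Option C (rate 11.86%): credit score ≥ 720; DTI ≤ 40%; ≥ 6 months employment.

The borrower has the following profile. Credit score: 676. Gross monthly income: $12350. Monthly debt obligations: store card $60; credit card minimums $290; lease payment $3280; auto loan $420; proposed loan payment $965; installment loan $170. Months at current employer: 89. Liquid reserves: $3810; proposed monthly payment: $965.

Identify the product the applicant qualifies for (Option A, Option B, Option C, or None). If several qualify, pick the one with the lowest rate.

Total debts = (60 + 290 + 3,280 + 420 + 965 + 170) = 5,185; DTI = 5,185/12,350 = 42%.
Reserves = 3,810/965 = 3.9 months.
Option A: score 676 ≥ 580; DTI 42% ≤ 45% → qualifies.
Option B: score 676 < 700; DTI 42% > 38%; reserves 3.9 < 9 mo → does not qualify.
Option C: score 676 < 720; DTI 42% > 40%; employment 89 ≥ 6 mo → does not qualify.

Option A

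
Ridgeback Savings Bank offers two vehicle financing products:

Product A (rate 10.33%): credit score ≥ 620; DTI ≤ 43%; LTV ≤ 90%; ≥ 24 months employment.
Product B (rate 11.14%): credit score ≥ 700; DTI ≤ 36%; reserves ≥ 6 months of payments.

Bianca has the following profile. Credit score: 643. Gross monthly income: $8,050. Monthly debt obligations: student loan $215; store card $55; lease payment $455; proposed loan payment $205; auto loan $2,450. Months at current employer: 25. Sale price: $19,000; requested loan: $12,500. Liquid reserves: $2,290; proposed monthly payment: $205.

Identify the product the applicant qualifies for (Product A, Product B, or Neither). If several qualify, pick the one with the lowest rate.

Total debts = (215 + 55 + 455 + 205 + 2,450) = 3,380; DTI = 3,380/8,050 = 42%.
LTV = 12,500/19,000 = 65.8%.
Reserves = 2,290/205 = 11.2 months.
Product A: score 643 ≥ 620; DTI 42% ≤ 43%; LTV 65.8% ≤ 90%; employment 25 ≥ 24 mo → qualifies.
Product B: score 643 < 700; DTI 42% > 36%; reserves 11.2 ≥ 6 mo → does not qualify.

Product A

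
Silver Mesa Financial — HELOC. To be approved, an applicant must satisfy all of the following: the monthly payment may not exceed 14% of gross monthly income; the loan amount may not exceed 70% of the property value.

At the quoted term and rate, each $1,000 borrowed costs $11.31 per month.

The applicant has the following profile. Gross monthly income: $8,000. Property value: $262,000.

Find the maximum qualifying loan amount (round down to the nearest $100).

$99,000

Payment cap: 14% × $8,000 = $1,120/month.
At $11.31 per $1,000, that supports 1,120/11.31 × 1,000 ≈ $99,027 → $99,000.
LTV cap: 70% × $262,000 = $183,400 → $183,400.
Binding constraint: payment-to-income.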